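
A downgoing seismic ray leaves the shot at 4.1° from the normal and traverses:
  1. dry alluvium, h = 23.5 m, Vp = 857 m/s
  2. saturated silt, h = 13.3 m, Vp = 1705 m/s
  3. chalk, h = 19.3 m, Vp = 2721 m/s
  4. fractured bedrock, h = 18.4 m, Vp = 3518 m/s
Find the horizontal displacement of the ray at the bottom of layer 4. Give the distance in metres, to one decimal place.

13.7 m

Ray parameter p = sin 4.1° / 857 m/s = 8.3428e-05 s/m.
Layer 1: θ = 4.10°; offset = 23.5·tan 4.10° = 1.685 m.
Layer 2: sin θ = p·1705 = 0.1422 → θ = 8.18°; offset = 13.3·tan 8.18° = 1.911 m.
Layer 3: sin θ = p·2721 = 0.2270 → θ = 13.12°; offset = 19.3·tan 13.12° = 4.499 m.
Layer 4: sin θ = p·3518 = 0.2935 → θ = 17.07°; offset = 18.4·tan 17.07° = 5.649 m.
Total horizontal offset = 13.744 m.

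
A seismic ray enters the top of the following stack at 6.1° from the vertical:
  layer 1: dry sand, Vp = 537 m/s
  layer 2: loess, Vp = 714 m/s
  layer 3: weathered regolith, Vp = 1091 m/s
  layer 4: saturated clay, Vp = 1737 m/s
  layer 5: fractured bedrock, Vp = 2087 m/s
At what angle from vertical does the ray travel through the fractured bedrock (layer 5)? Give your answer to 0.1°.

Ray parameter p = sin 6.1° / 537 = 1.9788e-04 s/m.
sin θ_5 = p·V_5 = 1.9788e-04 × 2087 = 0.4130.
θ_5 = 24.39° from the vertical.

24.4°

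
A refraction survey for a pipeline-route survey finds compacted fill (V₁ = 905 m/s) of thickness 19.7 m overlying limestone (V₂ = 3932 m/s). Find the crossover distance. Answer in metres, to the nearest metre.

50 m

x_cross = 2h·√((V₂+V₁)/(V₂−V₁)).
(V₂+V₁)/(V₂−V₁) = (3932+905)/(3932−905) = 1.5980; √ = 1.2641.
x_cross = 2·19.7·1.2641 = 49.81 m.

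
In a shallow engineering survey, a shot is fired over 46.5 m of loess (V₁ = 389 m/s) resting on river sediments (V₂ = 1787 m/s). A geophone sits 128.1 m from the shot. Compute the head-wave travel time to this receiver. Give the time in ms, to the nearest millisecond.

θ_c = arcsin(V₁/V₂) = arcsin(389/1787) = 12.57°, cos θ_c = 0.9760.
Intercept time tᵢ = 2h cos θ_c / V₁ = 2·46.5·0.9760/389 = 0.23334 s.
t = x/V₂ + tᵢ = 128.1/1787 + 0.23334 = 0.30503 s.

305 ms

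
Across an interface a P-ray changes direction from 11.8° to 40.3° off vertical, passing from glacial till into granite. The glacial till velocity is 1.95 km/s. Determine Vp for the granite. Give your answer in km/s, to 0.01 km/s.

sin 11.8° = 0.2045; sin 40.3° = 0.6468.
V₂ = V₁·(sin θ₂/sin θ₁) = 1.95·(0.6468/0.2045) = 6.17 km/s.

6.17 km/s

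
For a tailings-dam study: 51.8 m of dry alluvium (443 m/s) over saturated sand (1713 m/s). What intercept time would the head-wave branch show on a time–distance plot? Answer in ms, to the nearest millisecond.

θ_c = arcsin(V₁/V₂) = arcsin(443/1713) = 14.99°; cos θ_c = 0.9660.
tᵢ = 2h·cos θ_c / V₁ = 2·51.8·0.9660 / 443 = 0.22590 s.

226 ms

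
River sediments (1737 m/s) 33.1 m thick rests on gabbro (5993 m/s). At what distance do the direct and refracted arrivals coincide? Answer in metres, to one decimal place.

x_cross = 2h·√((V₂+V₁)/(V₂−V₁)).
(V₂+V₁)/(V₂−V₁) = (5993+1737)/(5993−1737) = 1.8163; √ = 1.3477.
x_cross = 2·33.1·1.3477 = 89.22 m.

89.2 m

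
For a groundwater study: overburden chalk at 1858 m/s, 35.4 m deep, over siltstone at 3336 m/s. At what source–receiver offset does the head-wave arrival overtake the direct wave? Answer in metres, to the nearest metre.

133 m

θ_c = arcsin(1858/3336) = 33.85°, so cos θ_c = 0.8305 and tᵢ = 2h cos θ_c/V₁ = 0.0316 s.
At crossover x/V₁ = x/V₂ + tᵢ ⇒ x = tᵢ/(1/V₁ − 1/V₂) = 0.03165/(5.3821e-04 − 2.9976e-04) = 132.72 m.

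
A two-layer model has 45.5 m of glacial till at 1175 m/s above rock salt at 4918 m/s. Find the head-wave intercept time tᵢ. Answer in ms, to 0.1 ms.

75.2 ms

θ_c = arcsin(V₁/V₂) = arcsin(1175/4918) = 13.82°; cos θ_c = 0.9710.
tᵢ = 2h·cos θ_c / V₁ = 2·45.5·0.9710 / 1175 = 0.07520 s.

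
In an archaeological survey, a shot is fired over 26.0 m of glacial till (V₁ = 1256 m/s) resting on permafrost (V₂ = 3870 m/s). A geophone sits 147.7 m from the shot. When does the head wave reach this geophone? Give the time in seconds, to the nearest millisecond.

θ_c = arcsin(V₁/V₂) = arcsin(1256/3870) = 18.94°, cos θ_c = 0.9459.
Intercept time tᵢ = 2h cos θ_c / V₁ = 2·26.0·0.9459/1256 = 0.03916 s.
t = x/V₂ + tᵢ = 147.7/3870 + 0.03916 = 0.07733 s.

0.077 s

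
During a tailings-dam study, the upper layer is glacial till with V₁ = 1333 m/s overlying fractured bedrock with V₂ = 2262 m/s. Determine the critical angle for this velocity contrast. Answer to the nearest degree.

36°

At critical incidence the refracted ray runs along the interface (θ₂ = 90°), so sin θ_c = V₁/V₂.
θ_c = arcsin(1333/2262) = arcsin 0.5893 = 36.11°.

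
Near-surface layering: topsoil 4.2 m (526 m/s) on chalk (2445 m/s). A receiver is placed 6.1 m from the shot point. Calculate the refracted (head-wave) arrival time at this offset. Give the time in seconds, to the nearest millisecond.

t = x/V₂ + 2h·√(V₂²−V₁²)/(V₁V₂).
√(V₂²−V₁²) = √(2445²−526²) = 2387.7 m/s; delay term = 2·4.2·2387.7/(526·2445) = 0.01560 s.
t = 6.1/2445 + 0.01560 = 0.01809 s.

0.018 s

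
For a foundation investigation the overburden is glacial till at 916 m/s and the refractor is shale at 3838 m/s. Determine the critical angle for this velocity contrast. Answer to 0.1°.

13.8°

Critical incidence: sin θ_c = V₁/V₂ = 916/3838 = 0.2387.
θ_c = arcsin 0.2387 = 13.81°.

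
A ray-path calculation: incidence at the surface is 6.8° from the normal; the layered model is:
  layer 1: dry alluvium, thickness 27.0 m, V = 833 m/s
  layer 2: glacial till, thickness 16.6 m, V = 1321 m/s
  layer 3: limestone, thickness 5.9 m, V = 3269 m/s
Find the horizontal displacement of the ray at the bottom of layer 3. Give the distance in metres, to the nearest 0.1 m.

9.5 m

p = sin θ₁/V₁ = sin 6.8°/833 = 1.4214e-04 s/m is conserved through the stack.
Layer 1: θ = 6.80°; offset = 27.0·tan 6.80° = 3.220 m.
Layer 2: sin θ = p·1321 = 0.1878 → θ = 10.82°; offset = 16.6·tan 10.82° = 3.173 m.
Layer 3: sin θ = p·3269 = 0.4647 → θ = 27.69°; offset = 5.9·tan 27.69° = 3.096 m.
Σ offsets = 9.489 m.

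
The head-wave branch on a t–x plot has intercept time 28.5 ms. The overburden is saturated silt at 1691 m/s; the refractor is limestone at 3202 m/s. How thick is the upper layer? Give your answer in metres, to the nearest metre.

28 m

h = tᵢ·V₁·V₂ / (2·√(V₂²−V₁²)).
√(V₂²−V₁²) = √(3202² − 1691²) = 2719.1 m/s.
h = 0.0285 s × 1691 × 3202 / (2 × 2719.1) = 28.38 m.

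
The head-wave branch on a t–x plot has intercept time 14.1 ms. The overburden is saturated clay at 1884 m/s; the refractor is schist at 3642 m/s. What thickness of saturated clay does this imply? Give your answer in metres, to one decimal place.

15.5 m

θ_c = arcsin(1884/3642) = 31.15°; cos θ_c = 0.8558.
tᵢ = 2h cos θ_c/V₁ ⇒ h = tᵢ·V₁/(2 cos θ_c) = 0.0141·1884/(2·0.8558) = 15.52 m.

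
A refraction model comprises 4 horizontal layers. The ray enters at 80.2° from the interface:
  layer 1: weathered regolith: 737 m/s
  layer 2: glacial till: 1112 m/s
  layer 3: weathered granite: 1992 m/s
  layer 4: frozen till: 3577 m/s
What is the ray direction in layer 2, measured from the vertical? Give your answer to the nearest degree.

15°

From the normal: θ₁ = 90° − 80.2° = 9.8°.
Snell's law across each interface conserves sin θ / V, so sin θ_2 = V_2·sin θ₁/V₁.
sin θ_2 = 1112 × sin 9.8° / 737 = 0.2568.
θ_2 = arcsin 0.2568 = 14.88°.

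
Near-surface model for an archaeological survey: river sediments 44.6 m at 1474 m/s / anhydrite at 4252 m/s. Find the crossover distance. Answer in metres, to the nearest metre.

θ_c = arcsin(1474/4252) = 20.28°, so cos θ_c = 0.9380 and tᵢ = 2h cos θ_c/V₁ = 0.0568 s.
At crossover x/V₁ = x/V₂ + tᵢ ⇒ x = tᵢ/(1/V₁ − 1/V₂) = 0.05676/(6.7843e-04 − 2.3518e-04) = 128.06 m.

128 m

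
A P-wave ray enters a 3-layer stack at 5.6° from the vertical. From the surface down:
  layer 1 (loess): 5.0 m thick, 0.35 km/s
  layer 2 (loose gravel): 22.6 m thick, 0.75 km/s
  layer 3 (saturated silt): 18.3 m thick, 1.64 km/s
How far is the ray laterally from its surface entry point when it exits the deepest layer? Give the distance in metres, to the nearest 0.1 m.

14.7 m

p = sin θ₁/V₁ = sin 5.6°/0.35 = 2.7881e-01 s/km is conserved through the stack.
Layer 1: θ = 5.60°; offset = 5.0·tan 5.60° = 0.490 m.
Layer 2: sin θ = p·0.75 = 0.2091 → θ = 12.07°; offset = 22.6·tan 12.07° = 4.833 m.
Layer 3: sin θ = p·1.64 = 0.4572 → θ = 27.21°; offset = 18.3·tan 27.21° = 9.409 m.
Summing the layer offsets gives 14.732 m.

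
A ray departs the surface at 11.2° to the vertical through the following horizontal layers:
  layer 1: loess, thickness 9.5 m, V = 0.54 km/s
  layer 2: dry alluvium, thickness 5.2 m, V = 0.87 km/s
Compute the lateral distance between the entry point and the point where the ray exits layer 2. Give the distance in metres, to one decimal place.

p = sin θ₁/V₁ = sin 11.2°/0.54 = 3.5969e-01 s/km is conserved through the stack.
Layer 1: θ = 11.20°; offset = 9.5·tan 11.20° = 1.881 m.
Layer 2: sin θ = p·0.87 = 0.3129 → θ = 18.24°; offset = 5.2·tan 18.24° = 1.713 m.
Summing the layer offsets gives 3.594 m.

3.6 m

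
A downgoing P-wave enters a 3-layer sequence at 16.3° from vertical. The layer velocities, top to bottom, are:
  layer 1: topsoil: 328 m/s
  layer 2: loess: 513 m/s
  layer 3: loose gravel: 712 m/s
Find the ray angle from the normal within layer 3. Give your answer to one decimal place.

37.5°

Ray parameter p = sin 16.3° / 328 = 8.5569e-04 s/m.
sin θ_3 = p·V_3 = 8.5569e-04 × 712 = 0.6093.
θ_3 = 37.54° from the vertical.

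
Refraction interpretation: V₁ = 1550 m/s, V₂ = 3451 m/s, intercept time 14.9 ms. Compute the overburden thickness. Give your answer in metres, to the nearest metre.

h = tᵢ·V₁·V₂ / (2·√(V₂²−V₁²)).
√(V₂²−V₁²) = √(3451² − 1550²) = 3083.3 m/s.
h = 0.0149 s × 1550 × 3451 / (2 × 3083.3) = 12.92 m.

13 m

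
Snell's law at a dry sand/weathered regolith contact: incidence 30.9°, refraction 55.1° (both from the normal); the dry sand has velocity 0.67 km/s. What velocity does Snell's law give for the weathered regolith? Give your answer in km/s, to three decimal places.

Snell's law: sin 30.9°/V₁ = sin 55.1°/V₂.
V₂ = V₁·sin 55.1°/sin 30.9° = 0.67 × 1.5971 = 1.070 km/s.

1.070 km/s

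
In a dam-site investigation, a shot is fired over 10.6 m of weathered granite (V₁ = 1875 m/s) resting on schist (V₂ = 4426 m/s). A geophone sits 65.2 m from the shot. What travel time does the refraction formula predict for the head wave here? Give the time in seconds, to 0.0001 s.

θ_c = arcsin(V₁/V₂) = arcsin(1875/4426) = 25.06°, cos θ_c = 0.9058.
Intercept time tᵢ = 2h cos θ_c / V₁ = 2·10.6·0.9058/1875 = 0.01024 s.
t = x/V₂ + tᵢ = 65.2/4426 + 0.01024 = 0.02497 s.

0.0250 s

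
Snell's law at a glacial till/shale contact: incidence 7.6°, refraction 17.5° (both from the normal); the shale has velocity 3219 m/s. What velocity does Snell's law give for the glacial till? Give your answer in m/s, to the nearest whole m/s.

1416 m/s

Snell's law: sin 7.6°/V₁ = sin 17.5°/V₂.
V₁ = V₂·sin 7.6°/sin 17.5° = 3219 × 0.4398 = 1415.78 m/s.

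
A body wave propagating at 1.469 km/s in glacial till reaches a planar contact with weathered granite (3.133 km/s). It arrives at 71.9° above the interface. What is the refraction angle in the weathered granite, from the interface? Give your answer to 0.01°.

48.50°

Convert to the normal: θ₁ = 90° − 71.9° = 18.1°.
sin θ₁/V₁ = sin θ₂/V₂ ⇒ sin θ₂ = 3.133·sin 18.1°/1.469 = 3.133·0.3107/1.469 = 0.6626.
θ₂ = arcsin 0.6626 = 41.50° from the normal.
From the interface: 90° − 41.50° = 48.50°.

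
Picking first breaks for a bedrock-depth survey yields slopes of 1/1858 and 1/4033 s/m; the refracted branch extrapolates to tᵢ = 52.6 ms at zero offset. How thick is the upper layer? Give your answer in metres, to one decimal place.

θ_c = arcsin(1858/4033) = 27.43°; cos θ_c = 0.8876.
tᵢ = 2h cos θ_c/V₁ ⇒ h = tᵢ·V₁/(2 cos θ_c) = 0.0526·1858/(2·0.8876) = 55.06 m.

55.1 m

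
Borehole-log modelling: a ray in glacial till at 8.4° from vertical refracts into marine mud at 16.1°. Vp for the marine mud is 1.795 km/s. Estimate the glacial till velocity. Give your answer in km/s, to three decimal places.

sin 8.4° = 0.1461; sin 16.1° = 0.2773.
V₁ = V₂·(sin θ₁/sin θ₂) = 1.795·(0.1461/0.2773) = 0.946 km/s.

0.946 km/s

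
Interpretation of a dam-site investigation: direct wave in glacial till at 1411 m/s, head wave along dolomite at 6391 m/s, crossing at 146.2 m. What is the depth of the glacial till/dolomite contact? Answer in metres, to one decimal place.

x_cross = 2h·√((V₂+V₁)/(V₂−V₁)) → h = x_cross / (2·√((V₂+V₁)/(V₂−V₁))).
√((V₂+V₁)/(V₂−V₁)) = √((6391+1411)/(6391−1411)) = 1.2517.
h = 146.2 / (2·1.2517) = 58.40 m.

58.4 m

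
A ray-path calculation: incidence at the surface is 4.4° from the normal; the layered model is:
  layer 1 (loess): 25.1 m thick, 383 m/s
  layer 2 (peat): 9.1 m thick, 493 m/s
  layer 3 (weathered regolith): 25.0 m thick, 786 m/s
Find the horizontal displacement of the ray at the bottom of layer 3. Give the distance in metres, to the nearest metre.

7 m

p = sin θ₁/V₁ = sin 4.4°/383 = 2.0031e-04 s/m is conserved through the stack.
Layer 1: θ = 4.40°; offset = 25.1·tan 4.40° = 1.931 m.
Layer 2: sin θ = p·493 = 0.0988 → θ = 5.67°; offset = 9.1·tan 5.67° = 0.903 m.
Layer 3: sin θ = p·786 = 0.1574 → θ = 9.06°; offset = 25.0·tan 9.06° = 3.986 m.
Summing the layer offsets gives 6.820 m.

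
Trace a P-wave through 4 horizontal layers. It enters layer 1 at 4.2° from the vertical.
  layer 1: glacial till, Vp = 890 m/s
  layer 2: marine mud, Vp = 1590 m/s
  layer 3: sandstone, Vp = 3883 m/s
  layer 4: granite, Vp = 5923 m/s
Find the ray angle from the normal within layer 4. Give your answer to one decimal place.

29.2°

Ray parameter p = sin 4.2° / 890 = 8.2290e-05 s/m.
sin θ_4 = p·V_4 = 8.2290e-05 × 5923 = 0.4874.
θ_4 = 29.17° from the vertical.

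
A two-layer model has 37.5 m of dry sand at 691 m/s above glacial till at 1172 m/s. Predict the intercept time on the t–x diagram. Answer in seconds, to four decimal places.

0.0877 s

θ_c = arcsin(V₁/V₂) = arcsin(691/1172) = 36.13°; cos θ_c = 0.8077.
tᵢ = 2h·cos θ_c / V₁ = 2·37.5·0.8077 / 691 = 0.08767 s.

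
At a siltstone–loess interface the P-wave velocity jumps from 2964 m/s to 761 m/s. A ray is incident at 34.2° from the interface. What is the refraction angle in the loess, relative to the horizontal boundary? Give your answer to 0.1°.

77.7°

Angle from the normal: 90° − 34.2° = 55.8°.
Snell's law: sin θ₂ = (V₂/V₁)·sin θ₁ = (761/2964)·sin 55.8° = 0.2124.
θ₂ = sin⁻¹(0.2124) = 12.26° (from vertical).
From the interface: 90° − 12.26° = 77.74°.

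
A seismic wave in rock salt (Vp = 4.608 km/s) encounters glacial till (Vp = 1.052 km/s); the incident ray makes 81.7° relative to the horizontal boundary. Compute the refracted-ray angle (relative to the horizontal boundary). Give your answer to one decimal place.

Convert to the normal: θ₁ = 90° − 81.7° = 8.3°.
sin θ₁/V₁ = sin θ₂/V₂ ⇒ sin θ₂ = 1.052·sin 8.3°/4.608 = 1.052·0.1444/4.608 = 0.0330.
θ₂ = arcsin 0.0330 = 1.89° from the normal.
From the interface: 90° − 1.89° = 88.11°.

88.1°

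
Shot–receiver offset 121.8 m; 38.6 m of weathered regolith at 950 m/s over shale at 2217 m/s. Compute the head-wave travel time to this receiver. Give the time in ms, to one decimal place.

128.4 ms

t = x/V₂ + 2h·√(V₂²−V₁²)/(V₁V₂).
√(V₂²−V₁²) = √(2217²−950²) = 2003.1 m/s; delay term = 2·38.6·2003.1/(950·2217) = 0.07342 s.
t = 121.8/2217 + 0.07342 = 0.12836 s.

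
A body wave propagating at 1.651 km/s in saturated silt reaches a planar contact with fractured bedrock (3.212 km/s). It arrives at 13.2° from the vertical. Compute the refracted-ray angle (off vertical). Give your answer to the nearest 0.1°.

26.4°

Snell's law: sin θ₂ = (V₂/V₁)·sin θ₁ = (3.212/1.651)·sin 13.2° = 0.4443.
θ₂ = sin⁻¹(0.4443) = 26.38° (from vertical).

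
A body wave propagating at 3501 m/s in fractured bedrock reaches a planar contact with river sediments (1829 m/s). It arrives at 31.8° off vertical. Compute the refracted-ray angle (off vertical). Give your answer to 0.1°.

Snell's law: sin θ₂ = (V₂/V₁)·sin θ₁ = (1829/3501)·sin 31.8° = 0.2753.
θ₂ = sin⁻¹(0.2753) = 15.98° (from vertical).

16.0°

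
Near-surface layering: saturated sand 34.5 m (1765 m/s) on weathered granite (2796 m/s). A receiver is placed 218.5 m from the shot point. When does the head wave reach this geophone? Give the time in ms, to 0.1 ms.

108.5 ms

θ_c = arcsin(V₁/V₂) = arcsin(1765/2796) = 39.14°, cos θ_c = 0.7756.
Intercept time tᵢ = 2h cos θ_c / V₁ = 2·34.5·0.7756/1765 = 0.03032 s.
t = x/V₂ + tᵢ = 218.5/2796 + 0.03032 = 0.10847 s.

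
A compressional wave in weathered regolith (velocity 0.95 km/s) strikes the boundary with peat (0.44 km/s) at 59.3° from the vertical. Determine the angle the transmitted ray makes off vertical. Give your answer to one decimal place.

23.5°

sin θ₁/V₁ = sin θ₂/V₂ ⇒ sin θ₂ = 0.44·sin 59.3°/0.95 = 0.44·0.8599/0.95 = 0.3982.
θ₂ = arcsin 0.3982 = 23.47° from the normal.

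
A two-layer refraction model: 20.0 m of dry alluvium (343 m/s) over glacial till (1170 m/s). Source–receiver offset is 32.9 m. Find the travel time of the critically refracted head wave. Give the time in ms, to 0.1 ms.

θ_c = arcsin(V₁/V₂) = arcsin(343/1170) = 17.05°, cos θ_c = 0.9561.
Intercept time tᵢ = 2h cos θ_c / V₁ = 2·20.0·0.9561/343 = 0.11149 s.
t = x/V₂ + tᵢ = 32.9/1170 + 0.11149 = 0.13961 s.

139.6 ms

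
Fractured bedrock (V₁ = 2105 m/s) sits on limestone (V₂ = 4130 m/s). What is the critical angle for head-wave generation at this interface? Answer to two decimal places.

At critical incidence the refracted ray runs along the interface (θ₂ = 90°), so sin θ_c = V₁/V₂.
θ_c = arcsin(2105/4130) = arcsin 0.5097 = 30.64°.

30.64°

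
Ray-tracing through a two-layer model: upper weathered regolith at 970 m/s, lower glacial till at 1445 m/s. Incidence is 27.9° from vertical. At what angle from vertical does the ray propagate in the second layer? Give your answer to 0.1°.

44.2°

Snell's law: sin θ₂ = (V₂/V₁)·sin θ₁ = (1445/970)·sin 27.9° = 0.6971.
θ₂ = sin⁻¹(0.6971) = 44.19° (from vertical).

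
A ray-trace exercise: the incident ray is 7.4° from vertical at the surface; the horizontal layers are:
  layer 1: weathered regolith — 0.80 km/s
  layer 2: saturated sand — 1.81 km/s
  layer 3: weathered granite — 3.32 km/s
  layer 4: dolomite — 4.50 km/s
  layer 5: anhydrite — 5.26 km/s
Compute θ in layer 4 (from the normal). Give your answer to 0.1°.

46.4°

Ray parameter p = sin 7.4° / 0.80 = 1.6099e-01 s/km.
sin θ_4 = p·V_4 = 1.6099e-01 × 4.50 = 0.7245.
θ_4 = 46.43° from the vertical.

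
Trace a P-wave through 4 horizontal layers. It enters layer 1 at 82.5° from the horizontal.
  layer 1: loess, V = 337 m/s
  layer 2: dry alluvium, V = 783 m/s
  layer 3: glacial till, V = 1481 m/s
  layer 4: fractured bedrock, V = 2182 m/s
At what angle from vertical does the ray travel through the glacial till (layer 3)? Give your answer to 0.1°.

35.0°

From the normal: θ₁ = 90° − 82.5° = 7.5°.
Ray parameter p = sin 7.5° / 337 = 3.8732e-04 s/m.
sin θ_3 = p·V_3 = 3.8732e-04 × 1481 = 0.5736.
θ_3 = arcsin 0.5736 = 35.00°.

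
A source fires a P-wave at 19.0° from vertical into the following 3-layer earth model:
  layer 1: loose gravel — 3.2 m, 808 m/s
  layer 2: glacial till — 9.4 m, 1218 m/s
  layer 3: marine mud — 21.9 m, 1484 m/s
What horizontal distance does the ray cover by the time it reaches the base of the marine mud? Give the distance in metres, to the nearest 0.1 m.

22.7 m

Ray parameter p = sin 19.0° / 808 m/s = 4.0293e-04 s/m.
Layer 1: θ = 19.00°; offset = 3.2·tan 19.00° = 1.102 m.
Layer 2: sin θ = p·1218 = 0.4908 → θ = 29.39°; offset = 9.4·tan 29.39° = 5.295 m.
Layer 3: sin θ = p·1484 = 0.5979 → θ = 36.72°; offset = 21.9·tan 36.72° = 16.338 m.
Σ offsets = 22.734 m.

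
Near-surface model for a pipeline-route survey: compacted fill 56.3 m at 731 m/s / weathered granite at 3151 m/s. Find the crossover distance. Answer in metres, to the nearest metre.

x_cross = 2h·√((V₂+V₁)/(V₂−V₁)).
(V₂+V₁)/(V₂−V₁) = (3151+731)/(3151−731) = 1.6041; √ = 1.2665.
x_cross = 2·56.3·1.2665 = 142.61 m.

143 m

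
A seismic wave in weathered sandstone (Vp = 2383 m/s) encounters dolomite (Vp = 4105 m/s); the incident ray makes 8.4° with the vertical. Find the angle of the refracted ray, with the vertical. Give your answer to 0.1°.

14.6°

sin θ₁/V₁ = sin θ₂/V₂ ⇒ sin θ₂ = 4105·sin 8.4°/2383 = 4105·0.1461/2383 = 0.2516.
θ₂ = sin⁻¹(0.2516) = 14.57° (from vertical).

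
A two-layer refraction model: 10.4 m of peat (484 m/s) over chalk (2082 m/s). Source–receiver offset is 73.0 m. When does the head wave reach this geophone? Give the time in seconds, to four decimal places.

0.0769 s

θ_c = arcsin(V₁/V₂) = arcsin(484/2082) = 13.44°, cos θ_c = 0.9726.
Intercept time tᵢ = 2h cos θ_c / V₁ = 2·10.4·0.9726/484 = 0.04180 s.
t = x/V₂ + tᵢ = 73.0/2082 + 0.04180 = 0.07686 s.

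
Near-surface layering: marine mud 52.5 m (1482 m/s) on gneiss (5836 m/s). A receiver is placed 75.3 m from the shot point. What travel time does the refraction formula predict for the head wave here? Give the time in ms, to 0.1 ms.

t = x/V₂ + 2h·√(V₂²−V₁²)/(V₁V₂).
√(V₂²−V₁²) = √(5836²−1482²) = 5644.7 m/s; delay term = 2·52.5·5644.7/(1482·5836) = 0.06853 s.
t = 75.3/5836 + 0.06853 = 0.08143 s.

81.4 ms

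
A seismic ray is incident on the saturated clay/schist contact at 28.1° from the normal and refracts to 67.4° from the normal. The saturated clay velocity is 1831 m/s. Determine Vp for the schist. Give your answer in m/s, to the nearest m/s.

sin 28.1° = 0.4710; sin 67.4° = 0.9232.
V₂ = V₁·(sin θ₂/sin θ₁) = 1831·(0.9232/0.4710) = 3588.86 m/s.

3589 m/s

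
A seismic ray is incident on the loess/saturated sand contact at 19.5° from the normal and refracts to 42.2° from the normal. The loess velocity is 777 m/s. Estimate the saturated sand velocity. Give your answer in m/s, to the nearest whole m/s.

Snell's law: sin 19.5°/V₁ = sin 42.2°/V₂.
V₂ = V₁·sin 42.2°/sin 19.5° = 777 × 2.0123 = 1563.56 m/s.

1564 m/s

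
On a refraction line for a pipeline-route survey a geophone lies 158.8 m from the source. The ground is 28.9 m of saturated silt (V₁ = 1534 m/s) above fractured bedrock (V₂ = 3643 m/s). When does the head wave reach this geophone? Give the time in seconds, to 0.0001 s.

0.0778 s

t = x/V₂ + 2h·√(V₂²−V₁²)/(V₁V₂).
√(V₂²−V₁²) = √(3643²−1534²) = 3304.3 m/s; delay term = 2·28.9·3304.3/(1534·3643) = 0.03418 s.
t = 158.8/3643 + 0.03418 = 0.07777 s.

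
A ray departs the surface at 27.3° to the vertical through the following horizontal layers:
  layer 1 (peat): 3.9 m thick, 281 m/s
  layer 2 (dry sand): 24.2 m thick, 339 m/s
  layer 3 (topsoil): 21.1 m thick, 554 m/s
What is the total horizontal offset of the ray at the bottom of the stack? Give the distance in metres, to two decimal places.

62.77 m

p = sin θ₁/V₁ = sin 27.3°/281 = 1.6322e-03 s/m is conserved through the stack.
Layer 1: θ = 27.30°; offset = 3.9·tan 27.30° = 2.0129 m.
Layer 2: sin θ = p·339 = 0.5533 → θ = 33.59°; offset = 24.2·tan 33.59° = 16.0753 m.
Layer 3: sin θ = p·554 = 0.9042 → θ = 64.72°; offset = 21.1·tan 64.72° = 44.6804 m.
Summing the layer offsets gives 62.7687 m.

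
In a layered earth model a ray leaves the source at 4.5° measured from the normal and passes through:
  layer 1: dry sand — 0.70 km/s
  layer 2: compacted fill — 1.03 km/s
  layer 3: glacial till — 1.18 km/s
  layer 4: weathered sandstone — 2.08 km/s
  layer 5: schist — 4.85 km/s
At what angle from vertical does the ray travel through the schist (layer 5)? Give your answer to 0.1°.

32.9°

Snell's law across each interface conserves sin θ / V, so sin θ_5 = V_5·sin θ₁/V₁.
sin θ_5 = 4.85 × sin 4.5° / 0.70 = 0.5436.
θ_5 = arcsin 0.5436 = 32.93°.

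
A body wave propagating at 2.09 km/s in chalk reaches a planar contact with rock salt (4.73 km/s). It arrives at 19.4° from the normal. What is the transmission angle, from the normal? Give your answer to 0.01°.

sin θ₁/V₁ = sin θ₂/V₂ ⇒ sin θ₂ = 4.73·sin 19.4°/2.09 = 4.73·0.3322/2.09 = 0.7517.
θ₂ = arcsin 0.7517 = 48.74° from the normal.

48.74°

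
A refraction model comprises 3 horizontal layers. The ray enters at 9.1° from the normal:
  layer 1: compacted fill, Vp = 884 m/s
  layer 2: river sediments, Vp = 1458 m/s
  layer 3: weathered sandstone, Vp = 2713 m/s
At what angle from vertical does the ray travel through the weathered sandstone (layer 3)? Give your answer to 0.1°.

29.0°

Ray parameter p = sin 9.1° / 884 = 1.7891e-04 s/m.
sin θ_3 = p·V_3 = 1.7891e-04 × 2713 = 0.4854.
θ_3 = arcsin 0.4854 = 29.04°.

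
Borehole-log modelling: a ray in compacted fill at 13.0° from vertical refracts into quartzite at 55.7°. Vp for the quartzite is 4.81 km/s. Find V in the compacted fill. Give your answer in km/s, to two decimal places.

1.31 km/s

sin 13.0° = 0.2250; sin 55.7° = 0.8261.
V₁ = V₂·(sin θ₁/sin θ₂) = 4.81·(0.2250/0.8261) = 1.31 km/s.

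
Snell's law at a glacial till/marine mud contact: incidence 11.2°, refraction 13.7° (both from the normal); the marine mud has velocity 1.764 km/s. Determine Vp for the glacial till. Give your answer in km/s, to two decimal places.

Snell's law: sin 11.2°/V₁ = sin 13.7°/V₂.
V₁ = V₂·sin 11.2°/sin 13.7° = 1.764 × 0.8201 = 1.45 km/s.

1.45 km/s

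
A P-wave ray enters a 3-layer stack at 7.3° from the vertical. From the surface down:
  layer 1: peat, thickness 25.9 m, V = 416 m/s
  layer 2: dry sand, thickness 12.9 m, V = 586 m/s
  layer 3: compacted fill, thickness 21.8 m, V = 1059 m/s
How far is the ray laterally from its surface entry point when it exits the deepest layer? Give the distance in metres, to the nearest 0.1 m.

13.1 m

Apply Snell's law at each interface; in layer i the horizontal offset is hᵢ·tan θᵢ.
Layer 1: θ = 7.30°; offset = 25.9·tan 7.30° = 3.318 m.
Layer 2: sin θ = 586·sin 7.3°/416 = 0.1790, θ = 10.31°; offset = 12.9·tan 10.31° = 2.347 m.
Layer 3: sin θ = 1059·sin 7.3°/416 = 0.3235, θ = 18.87°; offset = 21.8·tan 18.87° = 7.452 m.
Total horizontal offset = 13.117 m.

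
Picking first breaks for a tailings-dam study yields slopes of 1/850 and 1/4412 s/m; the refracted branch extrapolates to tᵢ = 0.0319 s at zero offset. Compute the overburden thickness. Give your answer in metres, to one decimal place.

13.8 m

h = tᵢ·V₁·V₂ / (2·√(V₂²−V₁²)).
√(V₂²−V₁²) = √(4412² − 850²) = 4329.3 m/s.
h = 0.0319 s × 850 × 4412 / (2 × 4329.3) = 13.82 m.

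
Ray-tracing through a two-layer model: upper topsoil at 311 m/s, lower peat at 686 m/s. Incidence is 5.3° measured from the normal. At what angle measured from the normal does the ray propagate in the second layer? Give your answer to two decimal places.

11.76°

Snell's law: sin θ₂ = (V₂/V₁)·sin θ₁ = (686/311)·sin 5.3° = 0.2037.
θ₂ = sin⁻¹(0.2037) = 11.76° (from vertical).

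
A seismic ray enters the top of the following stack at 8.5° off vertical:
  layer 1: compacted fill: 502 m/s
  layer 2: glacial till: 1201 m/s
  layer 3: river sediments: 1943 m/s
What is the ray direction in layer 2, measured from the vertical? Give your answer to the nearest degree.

21°

Ray parameter p = sin 8.5° / 502 = 2.9444e-04 s/m.
sin θ_2 = p·V_2 = 2.9444e-04 × 1201 = 0.3536.
θ_2 = 20.71° from the vertical.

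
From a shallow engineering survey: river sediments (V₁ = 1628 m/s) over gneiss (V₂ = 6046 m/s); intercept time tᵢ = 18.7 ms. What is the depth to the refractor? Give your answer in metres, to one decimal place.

15.8 m

θ_c = arcsin(1628/6046) = 15.62°; cos θ_c = 0.9631.
tᵢ = 2h cos θ_c/V₁ ⇒ h = tᵢ·V₁/(2 cos θ_c) = 0.0187·1628/(2·0.9631) = 15.81 m.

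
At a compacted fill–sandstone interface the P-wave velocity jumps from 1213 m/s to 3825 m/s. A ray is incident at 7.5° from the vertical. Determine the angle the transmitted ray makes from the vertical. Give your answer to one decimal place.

Snell's law: sin θ₂ = (V₂/V₁)·sin θ₁ = (3825/1213)·sin 7.5° = 0.4116.
θ₂ = arcsin 0.4116 = 24.30° from the normal.

24.3°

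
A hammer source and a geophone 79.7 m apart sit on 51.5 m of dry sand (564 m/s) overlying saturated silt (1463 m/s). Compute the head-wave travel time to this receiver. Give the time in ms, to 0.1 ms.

θ_c = arcsin(V₁/V₂) = arcsin(564/1463) = 22.68°, cos θ_c = 0.9227.
Intercept time tᵢ = 2h cos θ_c / V₁ = 2·51.5·0.9227/564 = 0.16851 s.
t = x/V₂ + tᵢ = 79.7/1463 + 0.16851 = 0.22299 s.

223.0 ms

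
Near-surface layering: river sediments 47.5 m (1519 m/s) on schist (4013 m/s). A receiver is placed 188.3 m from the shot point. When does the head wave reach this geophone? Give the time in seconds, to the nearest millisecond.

0.105 s

θ_c = arcsin(V₁/V₂) = arcsin(1519/4013) = 22.24°, cos θ_c = 0.9256.
Intercept time tᵢ = 2h cos θ_c / V₁ = 2·47.5·0.9256/1519 = 0.05789 s.
t = x/V₂ + tᵢ = 188.3/4013 + 0.05789 = 0.10481 s.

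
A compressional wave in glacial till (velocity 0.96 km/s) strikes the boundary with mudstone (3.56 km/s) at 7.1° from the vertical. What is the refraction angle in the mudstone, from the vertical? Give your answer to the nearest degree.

Snell's law: sin θ₂ = (V₂/V₁)·sin θ₁ = (3.56/0.96)·sin 7.1° = 0.4584.
θ₂ = sin⁻¹(0.4584) = 27.28° (from vertical).

27°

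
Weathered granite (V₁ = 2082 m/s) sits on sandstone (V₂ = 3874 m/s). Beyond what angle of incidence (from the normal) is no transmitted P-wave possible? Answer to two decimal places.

32.51°

At critical incidence the refracted ray runs along the interface (θ₂ = 90°), so sin θ_c = V₁/V₂.
θ_c = arcsin(2082/3874) = arcsin 0.5374 = 32.51°.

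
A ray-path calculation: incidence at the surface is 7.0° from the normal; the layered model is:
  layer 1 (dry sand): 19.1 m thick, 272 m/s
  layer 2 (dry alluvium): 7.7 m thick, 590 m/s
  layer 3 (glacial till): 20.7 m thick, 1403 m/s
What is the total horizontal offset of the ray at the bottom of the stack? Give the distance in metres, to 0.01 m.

21.19 m

Apply Snell's law at each interface; in layer i the horizontal offset is hᵢ·tan θᵢ.
Layer 1: θ = 7.00°; offset = 19.1·tan 7.00° = 2.3452 m.
Layer 2: sin θ = 590·sin 7.0°/272 = 0.2643, θ = 15.33°; offset = 7.7·tan 15.33° = 2.1106 m.
Layer 3: sin θ = 1403·sin 7.0°/272 = 0.6286, θ = 38.95°; offset = 20.7·tan 38.95° = 16.7314 m.
Σ offsets = 21.1871 m.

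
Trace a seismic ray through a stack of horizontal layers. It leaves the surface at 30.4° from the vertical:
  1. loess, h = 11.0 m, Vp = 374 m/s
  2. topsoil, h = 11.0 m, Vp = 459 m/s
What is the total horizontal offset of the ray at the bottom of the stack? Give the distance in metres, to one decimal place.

p = sin θ₁/V₁ = sin 30.4°/374 = 1.3530e-03 s/m is conserved through the stack.
Layer 1: θ = 30.40°; offset = 11.0·tan 30.40° = 6.454 m.
Layer 2: sin θ = p·459 = 0.6210 → θ = 38.39°; offset = 11.0·tan 38.39° = 8.716 m.
Summing the layer offsets gives 15.170 m.

15.2 m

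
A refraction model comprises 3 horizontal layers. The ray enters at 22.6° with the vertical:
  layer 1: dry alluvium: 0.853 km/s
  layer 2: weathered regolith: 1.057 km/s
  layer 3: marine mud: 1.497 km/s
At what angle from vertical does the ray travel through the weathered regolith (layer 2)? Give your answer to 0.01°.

28.44°

Ray parameter p = sin 22.6° / 0.853 = 4.5052e-01 s/km.
sin θ_2 = p·V_2 = 4.5052e-01 × 1.057 = 0.4762.
θ_2 = 28.44° from the vertical.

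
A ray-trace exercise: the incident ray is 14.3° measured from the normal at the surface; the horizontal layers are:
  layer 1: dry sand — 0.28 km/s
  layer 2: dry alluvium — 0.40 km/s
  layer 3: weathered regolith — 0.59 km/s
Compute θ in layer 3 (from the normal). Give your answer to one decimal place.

Snell's law across each interface conserves sin θ / V, so sin θ_3 = V_3·sin θ₁/V₁.
sin θ_3 = 0.59 × sin 14.3° / 0.28 = 0.5205.
θ_3 = arcsin 0.5205 = 31.36°.

31.4°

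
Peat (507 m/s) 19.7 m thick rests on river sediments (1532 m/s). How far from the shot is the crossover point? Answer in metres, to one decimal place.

55.6 m

θ_c = arcsin(507/1532) = 19.33°, so cos θ_c = 0.9437 and tᵢ = 2h cos θ_c/V₁ = 0.0733 s.
At crossover x/V₁ = x/V₂ + tᵢ ⇒ x = tᵢ/(1/V₁ − 1/V₂) = 0.07333/(1.9724e-03 − 6.5274e-04) = 55.57 m.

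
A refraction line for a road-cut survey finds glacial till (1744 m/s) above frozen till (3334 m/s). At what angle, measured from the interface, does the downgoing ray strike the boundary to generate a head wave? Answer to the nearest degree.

At critical incidence the refracted ray runs along the interface (θ₂ = 90°), so sin θ_c = V₁/V₂.
θ_c = arcsin(1744/3334) = arcsin 0.5231 = 31.54°.
Measured from the interface: 90° − 31.54° = 58.46°.

58°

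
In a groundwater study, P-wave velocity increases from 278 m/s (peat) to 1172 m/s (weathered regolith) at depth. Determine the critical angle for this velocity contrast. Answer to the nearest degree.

14°

Critical incidence: sin θ_c = V₁/V₂ = 278/1172 = 0.2372.
θ_c = arcsin 0.2372 = 13.72°.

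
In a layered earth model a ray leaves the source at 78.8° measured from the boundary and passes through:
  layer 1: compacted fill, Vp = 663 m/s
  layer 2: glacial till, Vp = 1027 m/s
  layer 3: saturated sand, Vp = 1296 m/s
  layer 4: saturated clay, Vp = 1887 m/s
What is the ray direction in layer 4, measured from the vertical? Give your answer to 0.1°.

33.6°

From the normal: θ₁ = 90° − 78.8° = 11.2°.
Snell's law across each interface conserves sin θ / V, so sin θ_4 = V_4·sin θ₁/V₁.
sin θ_4 = 1887 × sin 11.2° / 663 = 0.5528.
θ_4 = 33.56° from the vertical.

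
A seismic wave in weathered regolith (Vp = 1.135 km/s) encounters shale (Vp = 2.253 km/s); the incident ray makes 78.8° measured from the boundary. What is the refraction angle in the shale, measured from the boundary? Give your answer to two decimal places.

67.32°

Angle from the normal: 90° − 78.8° = 11.2°.
Snell's law: sin θ₂ = (V₂/V₁)·sin θ₁ = (2.253/1.135)·sin 11.2° = 0.3856.
θ₂ = sin⁻¹(0.3856) = 22.68° (from vertical).
From the interface: 90° − 22.68° = 67.32°.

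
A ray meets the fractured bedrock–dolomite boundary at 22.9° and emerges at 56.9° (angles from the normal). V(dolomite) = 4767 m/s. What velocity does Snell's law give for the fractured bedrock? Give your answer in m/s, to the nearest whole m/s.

sin 22.9° = 0.3891; sin 56.9° = 0.8377.
V₁ = V₂·(sin θ₁/sin θ₂) = 4767·(0.3891/0.8377) = 2214.29 m/s.

2214 m/s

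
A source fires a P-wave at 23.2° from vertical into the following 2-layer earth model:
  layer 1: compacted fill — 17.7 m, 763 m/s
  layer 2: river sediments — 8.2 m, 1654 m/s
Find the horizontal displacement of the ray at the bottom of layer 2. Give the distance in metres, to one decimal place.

21.0 m

Ray parameter p = sin 23.2° / 763 m/s = 5.1631e-04 s/m.
Layer 1: θ = 23.20°; offset = 17.7·tan 23.20° = 7.586 m.
Layer 2: sin θ = p·1654 = 0.8540 → θ = 58.65°; offset = 8.2·tan 58.65° = 13.458 m.
Summing the layer offsets gives 21.044 m.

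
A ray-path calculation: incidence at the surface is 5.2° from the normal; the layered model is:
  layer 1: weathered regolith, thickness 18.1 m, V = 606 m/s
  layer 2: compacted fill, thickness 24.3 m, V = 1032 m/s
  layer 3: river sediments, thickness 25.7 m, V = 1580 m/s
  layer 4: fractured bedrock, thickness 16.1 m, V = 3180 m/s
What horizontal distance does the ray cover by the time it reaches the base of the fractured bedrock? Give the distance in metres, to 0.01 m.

Ray parameter p = sin 5.2° / 606 m/s = 1.4956e-04 s/m.
Layer 1: θ = 5.20°; offset = 18.1·tan 5.20° = 1.6472 m.
Layer 2: sin θ = p·1032 = 0.1543 → θ = 8.88°; offset = 24.3·tan 8.88° = 3.7961 m.
Layer 3: sin θ = p·1580 = 0.2363 → θ = 13.67°; offset = 25.7·tan 13.67° = 6.2500 m.
Layer 4: sin θ = p·3180 = 0.4756 → θ = 28.40°; offset = 16.1·tan 28.40° = 8.7046 m.
Σ offsets = 20.3979 m.

20.40 m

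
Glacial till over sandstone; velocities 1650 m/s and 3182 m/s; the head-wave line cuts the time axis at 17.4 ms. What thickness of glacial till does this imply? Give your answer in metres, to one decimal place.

θ_c = arcsin(1650/3182) = 31.23°; cos θ_c = 0.8551.
tᵢ = 2h cos θ_c/V₁ ⇒ h = tᵢ·V₁/(2 cos θ_c) = 0.0174·1650/(2·0.8551) = 16.79 m.

16.8 m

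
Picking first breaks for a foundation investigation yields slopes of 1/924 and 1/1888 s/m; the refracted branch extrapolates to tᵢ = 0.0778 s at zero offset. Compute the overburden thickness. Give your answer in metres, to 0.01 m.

41.22 m

h = tᵢ·V₁·V₂ / (2·√(V₂²−V₁²)).
√(V₂²−V₁²) = √(1888² − 924²) = 1646.4 m/s.
h = 0.0778 s × 924 × 1888 / (2 × 1646.4) = 41.22 m.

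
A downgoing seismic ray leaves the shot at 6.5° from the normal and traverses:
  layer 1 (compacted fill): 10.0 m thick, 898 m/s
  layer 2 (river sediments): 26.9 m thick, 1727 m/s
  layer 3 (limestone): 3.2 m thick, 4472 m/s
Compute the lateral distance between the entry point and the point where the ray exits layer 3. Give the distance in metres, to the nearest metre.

9 m

p = sin θ₁/V₁ = sin 6.5°/898 = 1.2606e-04 s/m is conserved through the stack.
Layer 1: θ = 6.50°; offset = 10.0·tan 6.50° = 1.139 m.
Layer 2: sin θ = p·1727 = 0.2177 → θ = 12.57°; offset = 26.9·tan 12.57° = 6.000 m.
Layer 3: sin θ = p·4472 = 0.5637 → θ = 34.32°; offset = 3.2·tan 34.32° = 2.184 m.
Total horizontal offset = 9.324 m.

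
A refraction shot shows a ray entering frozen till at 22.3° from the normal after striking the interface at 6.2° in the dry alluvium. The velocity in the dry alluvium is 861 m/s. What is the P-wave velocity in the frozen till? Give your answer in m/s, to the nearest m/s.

3025 m/s

Snell's law: sin 6.2°/V₁ = sin 22.3°/V₂.
V₂ = V₁·sin 22.3°/sin 6.2° = 861 × 3.5135 = 3025.13 m/s.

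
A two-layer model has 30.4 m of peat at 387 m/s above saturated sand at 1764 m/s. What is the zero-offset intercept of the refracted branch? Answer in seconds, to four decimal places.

0.1533 s

θ_c = arcsin(V₁/V₂) = arcsin(387/1764) = 12.67°; cos θ_c = 0.9756.
tᵢ = 2h·cos θ_c / V₁ = 2·30.4·0.9756 / 387 = 0.15328 s.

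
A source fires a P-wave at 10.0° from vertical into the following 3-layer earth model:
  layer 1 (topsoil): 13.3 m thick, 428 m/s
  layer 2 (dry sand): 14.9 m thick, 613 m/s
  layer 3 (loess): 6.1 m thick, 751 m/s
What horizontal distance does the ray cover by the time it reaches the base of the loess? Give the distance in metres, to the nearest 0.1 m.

8.1 m

p = sin θ₁/V₁ = sin 10.0°/428 = 4.0572e-04 s/m is conserved through the stack.
Layer 1: θ = 10.00°; offset = 13.3·tan 10.00° = 2.345 m.
Layer 2: sin θ = p·613 = 0.2487 → θ = 14.40°; offset = 14.9·tan 14.40° = 3.826 m.
Layer 3: sin θ = p·751 = 0.3047 → θ = 17.74°; offset = 6.1·tan 17.74° = 1.951 m.
Σ offsets = 8.123 m.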